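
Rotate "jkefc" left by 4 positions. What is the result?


Input: "jkefc", rotate left by 4
First 4 characters: "jkef"
Remaining characters: "c"
Concatenate remaining + first: "c" + "jkef" = "cjkef"

cjkef


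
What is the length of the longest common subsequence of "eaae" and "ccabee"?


LCS of "eaae" and "ccabee"
DP table:
           c    c    a    b    e    e
      0    0    0    0    0    0    0
  e   0    0    0    0    0    1    1
  a   0    0    0    1    1    1    1
  a   0    0    0    1    1    1    1
  e   0    0    0    1    1    2    2
LCS length = dp[4][6] = 2

2


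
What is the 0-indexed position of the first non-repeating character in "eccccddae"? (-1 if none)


Input: eccccddae
Character frequencies:
  'a': 1
  'c': 4
  'd': 2
  'e': 2
Scanning left to right for freq == 1:
  Position 0 ('e'): freq=2, skip
  Position 1 ('c'): freq=4, skip
  Position 2 ('c'): freq=4, skip
  Position 3 ('c'): freq=4, skip
  Position 4 ('c'): freq=4, skip
  Position 5 ('d'): freq=2, skip
  Position 6 ('d'): freq=2, skip
  Position 7 ('a'): unique! => answer = 7

7


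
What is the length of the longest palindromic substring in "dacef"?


Input: "dacef"
Checking substrings for palindromes:
  No multi-char palindromic substrings found
Longest palindromic substring: "d" with length 1

1


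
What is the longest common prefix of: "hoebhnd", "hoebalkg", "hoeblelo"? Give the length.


Words: hoebhnd, hoebalkg, hoeblelo
  Position 0: all 'h' => match
  Position 1: all 'o' => match
  Position 2: all 'e' => match
  Position 3: all 'b' => match
  Position 4: ('h', 'a', 'l') => mismatch, stop
LCP = "hoeb" (length 4)

4


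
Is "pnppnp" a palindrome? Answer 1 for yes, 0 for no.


Input: pnppnp
Reversed: pnppnp
  Compare pos 0 ('p') with pos 5 ('p'): match
  Compare pos 1 ('n') with pos 4 ('n'): match
  Compare pos 2 ('p') with pos 3 ('p'): match
Result: palindrome

1


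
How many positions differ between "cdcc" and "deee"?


Comparing "cdcc" and "deee" position by position:
  Position 0: 'c' vs 'd' => DIFFER
  Position 1: 'd' vs 'e' => DIFFER
  Position 2: 'c' vs 'e' => DIFFER
  Position 3: 'c' vs 'e' => DIFFER
Positions that differ: 4

4


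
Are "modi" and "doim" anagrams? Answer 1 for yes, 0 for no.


Strings: "modi", "doim"
Sorted first:  dimo
Sorted second: dimo
Sorted forms match => anagrams

1


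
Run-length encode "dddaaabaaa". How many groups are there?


Input: dddaaabaaa
Scanning for consecutive runs:
  Group 1: 'd' x 3 (positions 0-2)
  Group 2: 'a' x 3 (positions 3-5)
  Group 3: 'b' x 1 (positions 6-6)
  Group 4: 'a' x 3 (positions 7-9)
Total groups: 4

4


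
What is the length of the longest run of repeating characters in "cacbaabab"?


Input: "cacbaabab"
Scanning for longest run:
  Position 1 ('a'): new char, reset run to 1
  Position 2 ('c'): new char, reset run to 1
  Position 3 ('b'): new char, reset run to 1
  Position 4 ('a'): new char, reset run to 1
  Position 5 ('a'): continues run of 'a', length=2
  Position 6 ('b'): new char, reset run to 1
  Position 7 ('a'): new char, reset run to 1
  Position 8 ('b'): new char, reset run to 1
Longest run: 'a' with length 2

2


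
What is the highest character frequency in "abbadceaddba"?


Input: abbadceaddba
Character counts:
  'a': 4
  'b': 3
  'c': 1
  'd': 3
  'e': 1
Maximum frequency: 4

4


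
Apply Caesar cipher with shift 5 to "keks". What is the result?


Caesar cipher: shift "keks" by 5
  'k' (pos 10) + 5 = pos 15 = 'p'
  'e' (pos 4) + 5 = pos 9 = 'j'
  'k' (pos 10) + 5 = pos 15 = 'p'
  's' (pos 18) + 5 = pos 23 = 'x'
Result: pjpx

pjpx


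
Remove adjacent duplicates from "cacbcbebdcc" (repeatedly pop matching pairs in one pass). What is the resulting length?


Input: cacbcbebdcc
Stack-based adjacent duplicate removal:
  Read 'c': push. Stack: c
  Read 'a': push. Stack: ca
  Read 'c': push. Stack: cac
  Read 'b': push. Stack: cacb
  Read 'c': push. Stack: cacbc
  Read 'b': push. Stack: cacbcb
  Read 'e': push. Stack: cacbcbe
  Read 'b': push. Stack: cacbcbeb
  Read 'd': push. Stack: cacbcbebd
  Read 'c': push. Stack: cacbcbebdc
  Read 'c': matches stack top 'c' => pop. Stack: cacbcbebd
Final stack: "cacbcbebd" (length 9)

9


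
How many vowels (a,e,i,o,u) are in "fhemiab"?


Input: fhemiab
Checking each character:
  'f' at position 0: consonant
  'h' at position 1: consonant
  'e' at position 2: vowel (running total: 1)
  'm' at position 3: consonant
  'i' at position 4: vowel (running total: 2)
  'a' at position 5: vowel (running total: 3)
  'b' at position 6: consonant
Total vowels: 3

3


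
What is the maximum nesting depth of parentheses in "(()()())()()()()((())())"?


Input: "(()()())()()()()((())())"
Tracking depth:
  Position 0 '(': depth becomes 1
  Position 1 '(': depth becomes 2
  Position 2 ')': depth becomes 1
  Position 3 '(': depth becomes 2
  Position 4 ')': depth becomes 1
  Position 5 '(': depth becomes 2
  Position 6 ')': depth becomes 1
  Position 7 ')': depth becomes 0
  Position 8 '(': depth becomes 1
  Position 9 ')': depth becomes 0
  Position 10 '(': depth becomes 1
  Position 11 ')': depth becomes 0
  Position 12 '(': depth becomes 1
  Position 13 ')': depth becomes 0
  Position 14 '(': depth becomes 1
  Position 15 ')': depth becomes 0
  Position 16 '(': depth becomes 1
  Position 17 '(': depth becomes 2
  Position 18 '(': depth becomes 3
  Position 19 ')': depth becomes 2
  Position 20 ')': depth becomes 1
  Position 21 '(': depth becomes 2
  Position 22 ')': depth becomes 1
  Position 23 ')': depth becomes 0
Maximum depth reached: 3

3


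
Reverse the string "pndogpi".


Input: pndogpi
Reading characters right to left:
  Position 6: 'i'
  Position 5: 'p'
  Position 4: 'g'
  Position 3: 'o'
  Position 2: 'd'
  Position 1: 'n'
  Position 0: 'p'
Reversed: ipgodnp

ipgodnp


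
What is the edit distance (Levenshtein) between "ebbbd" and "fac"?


Computing edit distance: "ebbbd" -> "fac"
DP table:
           f    a    c
      0    1    2    3
  e   1    1    2    3
  b   2    2    2    3
  b   3    3    3    3
  b   4    4    4    4
  d   5    5    5    5
Edit distance = dp[5][3] = 5

5


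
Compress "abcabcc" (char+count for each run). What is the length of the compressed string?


Input: abcabcc
Runs:
  'a' x 1 => "a1"
  'b' x 1 => "b1"
  'c' x 1 => "c1"
  'a' x 1 => "a1"
  'b' x 1 => "b1"
  'c' x 2 => "c2"
Compressed: "a1b1c1a1b1c2"
Compressed length: 12

12


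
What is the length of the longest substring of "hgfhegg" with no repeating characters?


Input: "hgfhegg"
Sliding window (track last position of each char):
  Position 0 ('h'): window [0,0] length 1 -- new best
  Position 1 ('g'): window [0,1] length 2 -- new best
  Position 2 ('f'): window [0,2] length 3 -- new best
  Position 3 ('h'): repeat (last at 0), move window start to 1
  Position 3 ('h'): window [1,3] length 3
  Position 4 ('e'): window [1,4] length 4 -- new best
  Position 5 ('g'): repeat (last at 1), move window start to 2
  Position 5 ('g'): window [2,5] length 4
  Position 6 ('g'): repeat (last at 5), move window start to 6
  Position 6 ('g'): window [6,6] length 1
Longest substring with no repeats: "gfhe" with length 4

4


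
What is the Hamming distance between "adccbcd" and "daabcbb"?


Comparing "adccbcd" and "daabcbb" position by position:
  Position 0: 'a' vs 'd' => differ
  Position 1: 'd' vs 'a' => differ
  Position 2: 'c' vs 'a' => differ
  Position 3: 'c' vs 'b' => differ
  Position 4: 'b' vs 'c' => differ
  Position 5: 'c' vs 'b' => differ
  Position 6: 'd' vs 'b' => differ
Total differences (Hamming distance): 7

7


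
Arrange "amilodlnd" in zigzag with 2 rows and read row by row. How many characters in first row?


Zigzag "amilodlnd" into 2 rows:
Placing characters:
  'a' => row 0
  'm' => row 1
  'i' => row 0
  'l' => row 1
  'o' => row 0
  'd' => row 1
  'l' => row 0
  'n' => row 1
  'd' => row 0
Rows:
  Row 0: "aiold"
  Row 1: "mldn"
First row length: 5

5


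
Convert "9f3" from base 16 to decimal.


Input: "9f3" in base 16
Positional expansion:
  Digit '9' (value 9) x 16^2 = 2304
  Digit 'f' (value 15) x 16^1 = 240
  Digit '3' (value 3) x 16^0 = 3
Sum = 2547

2547


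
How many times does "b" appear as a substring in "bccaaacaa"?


Searching for "b" in "bccaaacaa"
Scanning each position:
  Position 0: "b" => MATCH
  Position 1: "c" => no
  Position 2: "c" => no
  Position 3: "a" => no
  Position 4: "a" => no
  Position 5: "a" => no
  Position 6: "c" => no
  Position 7: "a" => no
  Position 8: "a" => no
Total occurrences: 1

1


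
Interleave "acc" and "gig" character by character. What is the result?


Interleaving "acc" and "gig":
  Position 0: 'a' from first, 'g' from second => "ag"
  Position 1: 'c' from first, 'i' from second => "ci"
  Position 2: 'c' from first, 'g' from second => "cg"
Result: agcicg

agcicg


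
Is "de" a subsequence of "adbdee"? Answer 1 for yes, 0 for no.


Check if "de" is a subsequence of "adbdee"
Greedy scan:
  Position 0 ('a'): no match needed
  Position 1 ('d'): matches sub[0] = 'd'
  Position 2 ('b'): no match needed
  Position 3 ('d'): no match needed
  Position 4 ('e'): matches sub[1] = 'e'
  Position 5 ('e'): no match needed
All 2 characters matched => is a subsequence

1


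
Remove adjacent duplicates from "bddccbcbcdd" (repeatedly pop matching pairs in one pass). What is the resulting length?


Input: bddccbcbcdd
Stack-based adjacent duplicate removal:
  Read 'b': push. Stack: b
  Read 'd': push. Stack: bd
  Read 'd': matches stack top 'd' => pop. Stack: b
  Read 'c': push. Stack: bc
  Read 'c': matches stack top 'c' => pop. Stack: b
  Read 'b': matches stack top 'b' => pop. Stack: (empty)
  Read 'c': push. Stack: c
  Read 'b': push. Stack: cb
  Read 'c': push. Stack: cbc
  Read 'd': push. Stack: cbcd
  Read 'd': matches stack top 'd' => pop. Stack: cbc
Final stack: "cbc" (length 3)

3


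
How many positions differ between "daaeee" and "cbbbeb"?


Comparing "daaeee" and "cbbbeb" position by position:
  Position 0: 'd' vs 'c' => DIFFER
  Position 1: 'a' vs 'b' => DIFFER
  Position 2: 'a' vs 'b' => DIFFER
  Position 3: 'e' vs 'b' => DIFFER
  Position 4: 'e' vs 'e' => same
  Position 5: 'e' vs 'b' => DIFFER
Positions that differ: 5

5


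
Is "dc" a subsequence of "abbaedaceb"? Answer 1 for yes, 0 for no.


Check if "dc" is a subsequence of "abbaedaceb"
Greedy scan:
  Position 0 ('a'): no match needed
  Position 1 ('b'): no match needed
  Position 2 ('b'): no match needed
  Position 3 ('a'): no match needed
  Position 4 ('e'): no match needed
  Position 5 ('d'): matches sub[0] = 'd'
  Position 6 ('a'): no match needed
  Position 7 ('c'): matches sub[1] = 'c'
  Position 8 ('e'): no match needed
  Position 9 ('b'): no match needed
All 2 characters matched => is a subsequence

1


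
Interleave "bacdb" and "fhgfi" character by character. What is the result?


Interleaving "bacdb" and "fhgfi":
  Position 0: 'b' from first, 'f' from second => "bf"
  Position 1: 'a' from first, 'h' from second => "ah"
  Position 2: 'c' from first, 'g' from second => "cg"
  Position 3: 'd' from first, 'f' from second => "df"
  Position 4: 'b' from first, 'i' from second => "bi"
Result: bfahcgdfbi

bfahcgdfbi


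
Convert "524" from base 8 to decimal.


Input: "524" in base 8
Positional expansion:
  Digit '5' (value 5) x 8^2 = 320
  Digit '2' (value 2) x 8^1 = 16
  Digit '4' (value 4) x 8^0 = 4
Sum = 340

340


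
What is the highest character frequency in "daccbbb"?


Input: daccbbb
Character counts:
  'a': 1
  'b': 3
  'c': 2
  'd': 1
Maximum frequency: 3

3


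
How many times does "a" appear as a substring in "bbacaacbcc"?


Searching for "a" in "bbacaacbcc"
Scanning each position:
  Position 0: "b" => no
  Position 1: "b" => no
  Position 2: "a" => MATCH
  Position 3: "c" => no
  Position 4: "a" => MATCH
  Position 5: "a" => MATCH
  Position 6: "c" => no
  Position 7: "b" => no
  Position 8: "c" => no
  Position 9: "c" => no
Total occurrences: 3

3


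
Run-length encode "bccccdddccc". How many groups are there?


Input: bccccdddccc
Scanning for consecutive runs:
  Group 1: 'b' x 1 (positions 0-0)
  Group 2: 'c' x 4 (positions 1-4)
  Group 3: 'd' x 3 (positions 5-7)
  Group 4: 'c' x 3 (positions 8-10)
Total groups: 4

4


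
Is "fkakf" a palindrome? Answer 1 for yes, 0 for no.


Input: fkakf
Reversed: fkakf
  Compare pos 0 ('f') with pos 4 ('f'): match
  Compare pos 1 ('k') with pos 3 ('k'): match
Result: palindrome

1


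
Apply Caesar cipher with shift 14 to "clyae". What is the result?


Caesar cipher: shift "clyae" by 14
  'c' (pos 2) + 14 = pos 16 = 'q'
  'l' (pos 11) + 14 = pos 25 = 'z'
  'y' (pos 24) + 14 = pos 12 = 'm'
  'a' (pos 0) + 14 = pos 14 = 'o'
  'e' (pos 4) + 14 = pos 18 = 's'
Result: qzmos

qzmos


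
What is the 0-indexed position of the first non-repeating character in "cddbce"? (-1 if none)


Input: cddbce
Character frequencies:
  'b': 1
  'c': 2
  'd': 2
  'e': 1
Scanning left to right for freq == 1:
  Position 0 ('c'): freq=2, skip
  Position 1 ('d'): freq=2, skip
  Position 2 ('d'): freq=2, skip
  Position 3 ('b'): unique! => answer = 3

3


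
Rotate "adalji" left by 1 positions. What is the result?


Input: "adalji", rotate left by 1
First 1 characters: "a"
Remaining characters: "dalji"
Concatenate remaining + first: "dalji" + "a" = "daljia"

daljia


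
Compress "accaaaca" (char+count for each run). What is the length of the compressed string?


Input: accaaaca
Runs:
  'a' x 1 => "a1"
  'c' x 2 => "c2"
  'a' x 3 => "a3"
  'c' x 1 => "c1"
  'a' x 1 => "a1"
Compressed: "a1c2a3c1a1"
Compressed length: 10

10


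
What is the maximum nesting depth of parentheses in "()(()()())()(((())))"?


Input: "()(()()())()(((())))"
Tracking depth:
  Position 0 '(': depth becomes 1
  Position 1 ')': depth becomes 0
  Position 2 '(': depth becomes 1
  Position 3 '(': depth becomes 2
  Position 4 ')': depth becomes 1
  Position 5 '(': depth becomes 2
  Position 6 ')': depth becomes 1
  Position 7 '(': depth becomes 2
  Position 8 ')': depth becomes 1
  Position 9 ')': depth becomes 0
  Position 10 '(': depth becomes 1
  Position 11 ')': depth becomes 0
  Position 12 '(': depth becomes 1
  Position 13 '(': depth becomes 2
  Position 14 '(': depth becomes 3
  Position 15 '(': depth becomes 4
  Position 16 ')': depth becomes 3
  Position 17 ')': depth becomes 2
  Position 18 ')': depth becomes 1
  Position 19 ')': depth becomes 0
Maximum depth reached: 4

4


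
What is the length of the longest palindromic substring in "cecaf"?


Input: "cecaf"
Checking substrings for palindromes:
  [0:3] "cec" (len 3) => palindrome
Longest palindromic substring: "cec" with length 3

3


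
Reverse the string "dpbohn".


Input: dpbohn
Reading characters right to left:
  Position 5: 'n'
  Position 4: 'h'
  Position 3: 'o'
  Position 2: 'b'
  Position 1: 'p'
  Position 0: 'd'
Reversed: nhobpd

nhobpd


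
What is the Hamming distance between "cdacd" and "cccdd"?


Comparing "cdacd" and "cccdd" position by position:
  Position 0: 'c' vs 'c' => same
  Position 1: 'd' vs 'c' => differ
  Position 2: 'a' vs 'c' => differ
  Position 3: 'c' vs 'd' => differ
  Position 4: 'd' vs 'd' => same
Total differences (Hamming distance): 3

3


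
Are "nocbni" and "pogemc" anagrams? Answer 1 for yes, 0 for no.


Strings: "nocbni", "pogemc"
Sorted first:  bcinno
Sorted second: cegmop
Differ at position 0: 'b' vs 'c' => not anagrams

0


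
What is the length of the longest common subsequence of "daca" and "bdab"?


LCS of "daca" and "bdab"
DP table:
           b    d    a    b
      0    0    0    0    0
  d   0    0    1    1    1
  a   0    0    1    2    2
  c   0    0    1    2    2
  a   0    0    1    2    2
LCS length = dp[4][4] = 2

2


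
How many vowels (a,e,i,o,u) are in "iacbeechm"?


Input: iacbeechm
Checking each character:
  'i' at position 0: vowel (running total: 1)
  'a' at position 1: vowel (running total: 2)
  'c' at position 2: consonant
  'b' at position 3: consonant
  'e' at position 4: vowel (running total: 3)
  'e' at position 5: vowel (running total: 4)
  'c' at position 6: consonant
  'h' at position 7: consonant
  'm' at position 8: consonant
Total vowels: 4

4


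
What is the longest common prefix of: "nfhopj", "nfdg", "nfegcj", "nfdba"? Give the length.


Words: nfhopj, nfdg, nfegcj, nfdba
  Position 0: all 'n' => match
  Position 1: all 'f' => match
  Position 2: ('h', 'd', 'e', 'd') => mismatch, stop
LCP = "nf" (length 2)

2


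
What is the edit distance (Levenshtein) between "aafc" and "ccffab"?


Computing edit distance: "aafc" -> "ccffab"
DP table:
           c    c    f    f    a    b
      0    1    2    3    4    5    6
  a   1    1    2    3    4    4    5
  a   2    2    2    3    4    4    5
  f   3    3    3    2    3    4    5
  c   4    3    3    3    3    4    5
Edit distance = dp[4][6] = 5

5


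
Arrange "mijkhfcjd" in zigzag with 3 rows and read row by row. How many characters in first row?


Zigzag "mijkhfcjd" into 3 rows:
Placing characters:
  'm' => row 0
  'i' => row 1
  'j' => row 2
  'k' => row 1
  'h' => row 0
  'f' => row 1
  'c' => row 2
  'j' => row 1
  'd' => row 0
Rows:
  Row 0: "mhd"
  Row 1: "ikfj"
  Row 2: "jc"
First row length: 3

3


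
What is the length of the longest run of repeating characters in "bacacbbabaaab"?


Input: "bacacbbabaaab"
Scanning for longest run:
  Position 1 ('a'): new char, reset run to 1
  Position 2 ('c'): new char, reset run to 1
  Position 3 ('a'): new char, reset run to 1
  Position 4 ('c'): new char, reset run to 1
  Position 5 ('b'): new char, reset run to 1
  Position 6 ('b'): continues run of 'b', length=2
  Position 7 ('a'): new char, reset run to 1
  Position 8 ('b'): new char, reset run to 1
  Position 9 ('a'): new char, reset run to 1
  Position 10 ('a'): continues run of 'a', length=2
  Position 11 ('a'): continues run of 'a', length=3
  Position 12 ('b'): new char, reset run to 1
Longest run: 'a' with length 3

3


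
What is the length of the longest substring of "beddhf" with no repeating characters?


Input: "beddhf"
Sliding window (track last position of each char):
  Position 0 ('b'): window [0,0] length 1 -- new best
  Position 1 ('e'): window [0,1] length 2 -- new best
  Position 2 ('d'): window [0,2] length 3 -- new best
  Position 3 ('d'): repeat (last at 2), move window start to 3
  Position 3 ('d'): window [3,3] length 1
  Position 4 ('h'): window [3,4] length 2
  Position 5 ('f'): window [3,5] length 3
Longest substring with no repeats: "bed" with length 3

3


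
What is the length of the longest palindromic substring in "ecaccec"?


Input: "ecaccec"
Checking substrings for palindromes:
  [1:4] "cac" (len 3) => palindrome
  [4:7] "cec" (len 3) => palindrome
  [3:5] "cc" (len 2) => palindrome
Longest palindromic substring: "cac" with length 3

3


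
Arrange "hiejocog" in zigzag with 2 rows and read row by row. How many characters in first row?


Zigzag "hiejocog" into 2 rows:
Placing characters:
  'h' => row 0
  'i' => row 1
  'e' => row 0
  'j' => row 1
  'o' => row 0
  'c' => row 1
  'o' => row 0
  'g' => row 1
Rows:
  Row 0: "heoo"
  Row 1: "ijcg"
First row length: 4

4


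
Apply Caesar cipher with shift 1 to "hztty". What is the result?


Caesar cipher: shift "hztty" by 1
  'h' (pos 7) + 1 = pos 8 = 'i'
  'z' (pos 25) + 1 = pos 0 = 'a'
  't' (pos 19) + 1 = pos 20 = 'u'
  't' (pos 19) + 1 = pos 20 = 'u'
  'y' (pos 24) + 1 = pos 25 = 'z'
Result: iauuz

iauuz


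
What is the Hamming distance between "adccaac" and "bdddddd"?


Comparing "adccaac" and "bdddddd" position by position:
  Position 0: 'a' vs 'b' => differ
  Position 1: 'd' vs 'd' => same
  Position 2: 'c' vs 'd' => differ
  Position 3: 'c' vs 'd' => differ
  Position 4: 'a' vs 'd' => differ
  Position 5: 'a' vs 'd' => differ
  Position 6: 'c' vs 'd' => differ
Total differences (Hamming distance): 6

6


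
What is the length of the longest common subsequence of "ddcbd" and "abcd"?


LCS of "ddcbd" and "abcd"
DP table:
           a    b    c    d
      0    0    0    0    0
  d   0    0    0    0    1
  d   0    0    0    0    1
  c   0    0    0    1    1
  b   0    0    1    1    1
  d   0    0    1    1    2
LCS length = dp[5][4] = 2

2


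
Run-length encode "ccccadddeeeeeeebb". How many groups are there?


Input: ccccadddeeeeeeebb
Scanning for consecutive runs:
  Group 1: 'c' x 4 (positions 0-3)
  Group 2: 'a' x 1 (positions 4-4)
  Group 3: 'd' x 3 (positions 5-7)
  Group 4: 'e' x 7 (positions 8-14)
  Group 5: 'b' x 2 (positions 15-16)
Total groups: 5

5


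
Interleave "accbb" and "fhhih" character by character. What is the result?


Interleaving "accbb" and "fhhih":
  Position 0: 'a' from first, 'f' from second => "af"
  Position 1: 'c' from first, 'h' from second => "ch"
  Position 2: 'c' from first, 'h' from second => "ch"
  Position 3: 'b' from first, 'i' from second => "bi"
  Position 4: 'b' from first, 'h' from second => "bh"
Result: afchchbibh

afchchbibh


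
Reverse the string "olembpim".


Input: olembpim
Reading characters right to left:
  Position 7: 'm'
  Position 6: 'i'
  Position 5: 'p'
  Position 4: 'b'
  Position 3: 'm'
  Position 2: 'e'
  Position 1: 'l'
  Position 0: 'o'
Reversed: mipbmelo

mipbmelo


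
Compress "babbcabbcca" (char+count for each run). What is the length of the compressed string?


Input: babbcabbcca
Runs:
  'b' x 1 => "b1"
  'a' x 1 => "a1"
  'b' x 2 => "b2"
  'c' x 1 => "c1"
  'a' x 1 => "a1"
  'b' x 2 => "b2"
  'c' x 2 => "c2"
  'a' x 1 => "a1"
Compressed: "b1a1b2c1a1b2c2a1"
Compressed length: 16

16


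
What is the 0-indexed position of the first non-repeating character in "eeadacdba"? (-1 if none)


Input: eeadacdba
Character frequencies:
  'a': 3
  'b': 1
  'c': 1
  'd': 2
  'e': 2
Scanning left to right for freq == 1:
  Position 0 ('e'): freq=2, skip
  Position 1 ('e'): freq=2, skip
  Position 2 ('a'): freq=3, skip
  Position 3 ('d'): freq=2, skip
  Position 4 ('a'): freq=3, skip
  Position 5 ('c'): unique! => answer = 5

5


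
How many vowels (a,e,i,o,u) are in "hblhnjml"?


Input: hblhnjml
Checking each character:
  'h' at position 0: consonant
  'b' at position 1: consonant
  'l' at position 2: consonant
  'h' at position 3: consonant
  'n' at position 4: consonant
  'j' at position 5: consonant
  'm' at position 6: consonant
  'l' at position 7: consonant
Total vowels: 0

0


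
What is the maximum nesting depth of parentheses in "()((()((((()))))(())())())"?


Input: "()((()((((()))))(())())())"
Tracking depth:
  Position 0 '(': depth becomes 1
  Position 1 ')': depth becomes 0
  Position 2 '(': depth becomes 1
  Position 3 '(': depth becomes 2
  Position 4 '(': depth becomes 3
  Position 5 ')': depth becomes 2
  Position 6 '(': depth becomes 3
  Position 7 '(': depth becomes 4
  Position 8 '(': depth becomes 5
  Position 9 '(': depth becomes 6
  Position 10 '(': depth becomes 7
  Position 11 ')': depth becomes 6
  Position 12 ')': depth becomes 5
  Position 13 ')': depth becomes 4
  Position 14 ')': depth becomes 3
  Position 15 ')': depth becomes 2
  Position 16 '(': depth becomes 3
  Position 17 '(': depth becomes 4
  Position 18 ')': depth becomes 3
  Position 19 ')': depth becomes 2
  Position 20 '(': depth becomes 3
  Position 21 ')': depth becomes 2
  Position 22 ')': depth becomes 1
  Position 23 '(': depth becomes 2
  Position 24 ')': depth becomes 1
  Position 25 ')': depth becomes 0
Maximum depth reached: 7

7


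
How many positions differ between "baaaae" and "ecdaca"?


Comparing "baaaae" and "ecdaca" position by position:
  Position 0: 'b' vs 'e' => DIFFER
  Position 1: 'a' vs 'c' => DIFFER
  Position 2: 'a' vs 'd' => DIFFER
  Position 3: 'a' vs 'a' => same
  Position 4: 'a' vs 'c' => DIFFER
  Position 5: 'e' vs 'a' => DIFFER
Positions that differ: 5

5


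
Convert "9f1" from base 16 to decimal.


Input: "9f1" in base 16
Positional expansion:
  Digit '9' (value 9) x 16^2 = 2304
  Digit 'f' (value 15) x 16^1 = 240
  Digit '1' (value 1) x 16^0 = 1
Sum = 2545

2545


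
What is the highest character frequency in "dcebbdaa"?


Input: dcebbdaa
Character counts:
  'a': 2
  'b': 2
  'c': 1
  'd': 2
  'e': 1
Maximum frequency: 2

2


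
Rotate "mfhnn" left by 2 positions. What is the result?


Input: "mfhnn", rotate left by 2
First 2 characters: "mf"
Remaining characters: "hnn"
Concatenate remaining + first: "hnn" + "mf" = "hnnmf"

hnnmf


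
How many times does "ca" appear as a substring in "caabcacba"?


Searching for "ca" in "caabcacba"
Scanning each position:
  Position 0: "ca" => MATCH
  Position 1: "aa" => no
  Position 2: "ab" => no
  Position 3: "bc" => no
  Position 4: "ca" => MATCH
  Position 5: "ac" => no
  Position 6: "cb" => no
  Position 7: "ba" => no
Total occurrences: 2

2


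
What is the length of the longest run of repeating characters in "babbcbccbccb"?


Input: "babbcbccbccb"
Scanning for longest run:
  Position 1 ('a'): new char, reset run to 1
  Position 2 ('b'): new char, reset run to 1
  Position 3 ('b'): continues run of 'b', length=2
  Position 4 ('c'): new char, reset run to 1
  Position 5 ('b'): new char, reset run to 1
  Position 6 ('c'): new char, reset run to 1
  Position 7 ('c'): continues run of 'c', length=2
  Position 8 ('b'): new char, reset run to 1
  Position 9 ('c'): new char, reset run to 1
  Position 10 ('c'): continues run of 'c', length=2
  Position 11 ('b'): new char, reset run to 1
Longest run: 'b' with length 2

2


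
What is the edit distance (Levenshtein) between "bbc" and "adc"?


Computing edit distance: "bbc" -> "adc"
DP table:
           a    d    c
      0    1    2    3
  b   1    1    2    3
  b   2    2    2    3
  c   3    3    3    2
Edit distance = dp[3][3] = 2

2


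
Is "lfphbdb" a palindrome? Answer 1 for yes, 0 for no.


Input: lfphbdb
Reversed: bdbhpfl
  Compare pos 0 ('l') with pos 6 ('b'): MISMATCH
  Compare pos 1 ('f') with pos 5 ('d'): MISMATCH
  Compare pos 2 ('p') with pos 4 ('b'): MISMATCH
Result: not a palindrome

0


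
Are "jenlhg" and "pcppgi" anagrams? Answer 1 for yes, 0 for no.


Strings: "jenlhg", "pcppgi"
Sorted first:  eghjln
Sorted second: cgippp
Differ at position 0: 'e' vs 'c' => not anagrams

0


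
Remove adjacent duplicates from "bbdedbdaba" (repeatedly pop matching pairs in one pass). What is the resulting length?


Input: bbdedbdaba
Stack-based adjacent duplicate removal:
  Read 'b': push. Stack: b
  Read 'b': matches stack top 'b' => pop. Stack: (empty)
  Read 'd': push. Stack: d
  Read 'e': push. Stack: de
  Read 'd': push. Stack: ded
  Read 'b': push. Stack: dedb
  Read 'd': push. Stack: dedbd
  Read 'a': push. Stack: dedbda
  Read 'b': push. Stack: dedbdab
  Read 'a': push. Stack: dedbdaba
Final stack: "dedbdaba" (length 8)

8


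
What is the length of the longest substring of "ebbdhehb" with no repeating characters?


Input: "ebbdhehb"
Sliding window (track last position of each char):
  Position 0 ('e'): window [0,0] length 1 -- new best
  Position 1 ('b'): window [0,1] length 2 -- new best
  Position 2 ('b'): repeat (last at 1), move window start to 2
  Position 2 ('b'): window [2,2] length 1
  Position 3 ('d'): window [2,3] length 2
  Position 4 ('h'): window [2,4] length 3 -- new best
  Position 5 ('e'): window [2,5] length 4 -- new best
  Position 6 ('h'): repeat (last at 4), move window start to 5
  Position 6 ('h'): window [5,6] length 2
  Position 7 ('b'): window [5,7] length 3
Longest substring with no repeats: "bdhe" with length 4

4


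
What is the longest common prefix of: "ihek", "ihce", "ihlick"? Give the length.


Words: ihek, ihce, ihlick
  Position 0: all 'i' => match
  Position 1: all 'h' => match
  Position 2: ('e', 'c', 'l') => mismatch, stop
LCP = "ih" (length 2)

2


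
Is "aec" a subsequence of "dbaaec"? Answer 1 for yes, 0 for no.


Check if "aec" is a subsequence of "dbaaec"
Greedy scan:
  Position 0 ('d'): no match needed
  Position 1 ('b'): no match needed
  Position 2 ('a'): matches sub[0] = 'a'
  Position 3 ('a'): no match needed
  Position 4 ('e'): matches sub[1] = 'e'
  Position 5 ('c'): matches sub[2] = 'c'
All 3 characters matched => is a subsequence

1


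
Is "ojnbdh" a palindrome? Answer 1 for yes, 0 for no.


Input: ojnbdh
Reversed: hdbnjo
  Compare pos 0 ('o') with pos 5 ('h'): MISMATCH
  Compare pos 1 ('j') with pos 4 ('d'): MISMATCH
  Compare pos 2 ('n') with pos 3 ('b'): MISMATCH
Result: not a palindrome

0


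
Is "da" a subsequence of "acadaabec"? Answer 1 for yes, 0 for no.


Check if "da" is a subsequence of "acadaabec"
Greedy scan:
  Position 0 ('a'): no match needed
  Position 1 ('c'): no match needed
  Position 2 ('a'): no match needed
  Position 3 ('d'): matches sub[0] = 'd'
  Position 4 ('a'): matches sub[1] = 'a'
  Position 5 ('a'): no match needed
  Position 6 ('b'): no match needed
  Position 7 ('e'): no match needed
  Position 8 ('c'): no match needed
All 2 characters matched => is a subsequence

1


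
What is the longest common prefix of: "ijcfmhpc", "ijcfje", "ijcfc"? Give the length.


Words: ijcfmhpc, ijcfje, ijcfc
  Position 0: all 'i' => match
  Position 1: all 'j' => match
  Position 2: all 'c' => match
  Position 3: all 'f' => match
  Position 4: ('m', 'j', 'c') => mismatch, stop
LCP = "ijcf" (length 4)

4


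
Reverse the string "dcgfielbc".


Input: dcgfielbc
Reading characters right to left:
  Position 8: 'c'
  Position 7: 'b'
  Position 6: 'l'
  Position 5: 'e'
  Position 4: 'i'
  Position 3: 'f'
  Position 2: 'g'
  Position 1: 'c'
  Position 0: 'd'
Reversed: cbleifgcd

cbleifgcd


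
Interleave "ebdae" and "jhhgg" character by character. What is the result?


Interleaving "ebdae" and "jhhgg":
  Position 0: 'e' from first, 'j' from second => "ej"
  Position 1: 'b' from first, 'h' from second => "bh"
  Position 2: 'd' from first, 'h' from second => "dh"
  Position 3: 'a' from first, 'g' from second => "ag"
  Position 4: 'e' from first, 'g' from second => "eg"
Result: ejbhdhageg

ejbhdhageg


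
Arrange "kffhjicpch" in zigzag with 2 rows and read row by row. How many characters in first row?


Zigzag "kffhjicpch" into 2 rows:
Placing characters:
  'k' => row 0
  'f' => row 1
  'f' => row 0
  'h' => row 1
  'j' => row 0
  'i' => row 1
  'c' => row 0
  'p' => row 1
  'c' => row 0
  'h' => row 1
Rows:
  Row 0: "kfjcc"
  Row 1: "fhiph"
First row length: 5

5


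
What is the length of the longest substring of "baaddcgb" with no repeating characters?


Input: "baaddcgb"
Sliding window (track last position of each char):
  Position 0 ('b'): window [0,0] length 1 -- new best
  Position 1 ('a'): window [0,1] length 2 -- new best
  Position 2 ('a'): repeat (last at 1), move window start to 2
  Position 2 ('a'): window [2,2] length 1
  Position 3 ('d'): window [2,3] length 2
  Position 4 ('d'): repeat (last at 3), move window start to 4
  Position 4 ('d'): window [4,4] length 1
  Position 5 ('c'): window [4,5] length 2
  Position 6 ('g'): window [4,6] length 3 -- new best
  Position 7 ('b'): window [4,7] length 4 -- new best
Longest substring with no repeats: "dcgb" with length 4

4


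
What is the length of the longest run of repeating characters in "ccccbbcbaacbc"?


Input: "ccccbbcbaacbc"
Scanning for longest run:
  Position 1 ('c'): continues run of 'c', length=2
  Position 2 ('c'): continues run of 'c', length=3
  Position 3 ('c'): continues run of 'c', length=4
  Position 4 ('b'): new char, reset run to 1
  Position 5 ('b'): continues run of 'b', length=2
  Position 6 ('c'): new char, reset run to 1
  Position 7 ('b'): new char, reset run to 1
  Position 8 ('a'): new char, reset run to 1
  Position 9 ('a'): continues run of 'a', length=2
  Position 10 ('c'): new char, reset run to 1
  Position 11 ('b'): new char, reset run to 1
  Position 12 ('c'): new char, reset run to 1
Longest run: 'c' with length 4

4


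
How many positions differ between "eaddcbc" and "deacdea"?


Comparing "eaddcbc" and "deacdea" position by position:
  Position 0: 'e' vs 'd' => DIFFER
  Position 1: 'a' vs 'e' => DIFFER
  Position 2: 'd' vs 'a' => DIFFER
  Position 3: 'd' vs 'c' => DIFFER
  Position 4: 'c' vs 'd' => DIFFER
  Position 5: 'b' vs 'e' => DIFFER
  Position 6: 'c' vs 'a' => DIFFER
Positions that differ: 7

7


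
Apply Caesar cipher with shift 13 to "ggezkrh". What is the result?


Caesar cipher: shift "ggezkrh" by 13
  'g' (pos 6) + 13 = pos 19 = 't'
  'g' (pos 6) + 13 = pos 19 = 't'
  'e' (pos 4) + 13 = pos 17 = 'r'
  'z' (pos 25) + 13 = pos 12 = 'm'
  'k' (pos 10) + 13 = pos 23 = 'x'
  'r' (pos 17) + 13 = pos 4 = 'e'
  'h' (pos 7) + 13 = pos 20 = 'u'
Result: ttrmxeu

ttrmxeu


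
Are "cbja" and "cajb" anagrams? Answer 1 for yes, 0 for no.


Strings: "cbja", "cajb"
Sorted first:  abcj
Sorted second: abcj
Sorted forms match => anagrams

1


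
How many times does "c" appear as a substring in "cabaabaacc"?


Searching for "c" in "cabaabaacc"
Scanning each position:
  Position 0: "c" => MATCH
  Position 1: "a" => no
  Position 2: "b" => no
  Position 3: "a" => no
  Position 4: "a" => no
  Position 5: "b" => no
  Position 6: "a" => no
  Position 7: "a" => no
  Position 8: "c" => MATCH
  Position 9: "c" => MATCH
Total occurrences: 3

3


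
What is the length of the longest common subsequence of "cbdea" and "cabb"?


LCS of "cbdea" and "cabb"
DP table:
           c    a    b    b
      0    0    0    0    0
  c   0    1    1    1    1
  b   0    1    1    2    2
  d   0    1    1    2    2
  e   0    1    1    2    2
  a   0    1    2    2    2
LCS length = dp[5][4] = 2

2


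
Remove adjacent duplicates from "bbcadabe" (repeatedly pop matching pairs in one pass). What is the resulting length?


Input: bbcadabe
Stack-based adjacent duplicate removal:
  Read 'b': push. Stack: b
  Read 'b': matches stack top 'b' => pop. Stack: (empty)
  Read 'c': push. Stack: c
  Read 'a': push. Stack: ca
  Read 'd': push. Stack: cad
  Read 'a': push. Stack: cada
  Read 'b': push. Stack: cadab
  Read 'e': push. Stack: cadabe
Final stack: "cadabe" (length 6)

6


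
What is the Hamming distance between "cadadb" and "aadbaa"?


Comparing "cadadb" and "aadbaa" position by position:
  Position 0: 'c' vs 'a' => differ
  Position 1: 'a' vs 'a' => same
  Position 2: 'd' vs 'd' => same
  Position 3: 'a' vs 'b' => differ
  Position 4: 'd' vs 'a' => differ
  Position 5: 'b' vs 'a' => differ
Total differences (Hamming distance): 4

4


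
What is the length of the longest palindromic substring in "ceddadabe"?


Input: "ceddadabe"
Checking substrings for palindromes:
  [3:6] "dad" (len 3) => palindrome
  [4:7] "ada" (len 3) => palindrome
  [2:4] "dd" (len 2) => palindrome
Longest palindromic substring: "dad" with length 3

3


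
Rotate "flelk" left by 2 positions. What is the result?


Input: "flelk", rotate left by 2
First 2 characters: "fl"
Remaining characters: "elk"
Concatenate remaining + first: "elk" + "fl" = "elkfl"

elkfl


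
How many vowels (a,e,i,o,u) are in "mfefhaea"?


Input: mfefhaea
Checking each character:
  'm' at position 0: consonant
  'f' at position 1: consonant
  'e' at position 2: vowel (running total: 1)
  'f' at position 3: consonant
  'h' at position 4: consonant
  'a' at position 5: vowel (running total: 2)
  'e' at position 6: vowel (running total: 3)
  'a' at position 7: vowel (running total: 4)
Total vowels: 4

4


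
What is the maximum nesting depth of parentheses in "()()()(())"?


Input: "()()()(())"
Tracking depth:
  Position 0 '(': depth becomes 1
  Position 1 ')': depth becomes 0
  Position 2 '(': depth becomes 1
  Position 3 ')': depth becomes 0
  Position 4 '(': depth becomes 1
  Position 5 ')': depth becomes 0
  Position 6 '(': depth becomes 1
  Position 7 '(': depth becomes 2
  Position 8 ')': depth becomes 1
  Position 9 ')': depth becomes 0
Maximum depth reached: 2

2


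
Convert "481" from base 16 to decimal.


Input: "481" in base 16
Positional expansion:
  Digit '4' (value 4) x 16^2 = 1024
  Digit '8' (value 8) x 16^1 = 128
  Digit '1' (value 1) x 16^0 = 1
Sum = 1153

1153


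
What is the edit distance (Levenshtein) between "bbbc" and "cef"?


Computing edit distance: "bbbc" -> "cef"
DP table:
           c    e    f
      0    1    2    3
  b   1    1    2    3
  b   2    2    2    3
  b   3    3    3    3
  c   4    3    4    4
Edit distance = dp[4][3] = 4

4


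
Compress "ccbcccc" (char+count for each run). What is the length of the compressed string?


Input: ccbcccc
Runs:
  'c' x 2 => "c2"
  'b' x 1 => "b1"
  'c' x 4 => "c4"
Compressed: "c2b1c4"
Compressed length: 6

6


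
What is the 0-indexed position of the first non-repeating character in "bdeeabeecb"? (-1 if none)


Input: bdeeabeecb
Character frequencies:
  'a': 1
  'b': 3
  'c': 1
  'd': 1
  'e': 4
Scanning left to right for freq == 1:
  Position 0 ('b'): freq=3, skip
  Position 1 ('d'): unique! => answer = 1

1


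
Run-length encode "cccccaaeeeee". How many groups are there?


Input: cccccaaeeeee
Scanning for consecutive runs:
  Group 1: 'c' x 5 (positions 0-4)
  Group 2: 'a' x 2 (positions 5-6)
  Group 3: 'e' x 5 (positions 7-11)
Total groups: 3

3


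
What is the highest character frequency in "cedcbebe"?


Input: cedcbebe
Character counts:
  'b': 2
  'c': 2
  'd': 1
  'e': 3
Maximum frequency: 3

3


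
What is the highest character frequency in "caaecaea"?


Input: caaecaea
Character counts:
  'a': 4
  'c': 2
  'e': 2
Maximum frequency: 4

4


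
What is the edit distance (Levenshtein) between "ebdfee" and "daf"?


Computing edit distance: "ebdfee" -> "daf"
DP table:
           d    a    f
      0    1    2    3
  e   1    1    2    3
  b   2    2    2    3
  d   3    2    3    3
  f   4    3    3    3
  e   5    4    4    4
  e   6    5    5    5
Edit distance = dp[6][3] = 5

5


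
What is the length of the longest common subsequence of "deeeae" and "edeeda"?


LCS of "deeeae" and "edeeda"
DP table:
           e    d    e    e    d    a
      0    0    0    0    0    0    0
  d   0    0    1    1    1    1    1
  e   0    1    1    2    2    2    2
  e   0    1    1    2    3    3    3
  e   0    1    1    2    3    3    3
  a   0    1    1    2    3    3    4
  e   0    1    1    2    3    3    4
LCS length = dp[6][6] = 4

4


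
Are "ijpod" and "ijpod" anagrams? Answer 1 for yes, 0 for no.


Strings: "ijpod", "ijpod"
Sorted first:  dijop
Sorted second: dijop
Sorted forms match => anagrams

1


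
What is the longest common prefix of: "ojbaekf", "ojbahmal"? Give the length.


Words: ojbaekf, ojbahmal
  Position 0: all 'o' => match
  Position 1: all 'j' => match
  Position 2: all 'b' => match
  Position 3: all 'a' => match
  Position 4: ('e', 'h') => mismatch, stop
LCP = "ojba" (length 4)

4


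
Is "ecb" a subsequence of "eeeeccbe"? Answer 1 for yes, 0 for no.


Check if "ecb" is a subsequence of "eeeeccbe"
Greedy scan:
  Position 0 ('e'): matches sub[0] = 'e'
  Position 1 ('e'): no match needed
  Position 2 ('e'): no match needed
  Position 3 ('e'): no match needed
  Position 4 ('c'): matches sub[1] = 'c'
  Position 5 ('c'): no match needed
  Position 6 ('b'): matches sub[2] = 'b'
  Position 7 ('e'): no match needed
All 3 characters matched => is a subsequence

1


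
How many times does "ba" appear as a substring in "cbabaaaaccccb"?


Searching for "ba" in "cbabaaaaccccb"
Scanning each position:
  Position 0: "cb" => no
  Position 1: "ba" => MATCH
  Position 2: "ab" => no
  Position 3: "ba" => MATCH
  Position 4: "aa" => no
  Position 5: "aa" => no
  Position 6: "aa" => no
  Position 7: "ac" => no
  Position 8: "cc" => no
  Position 9: "cc" => no
  Position 10: "cc" => no
  Position 11: "cb" => no
Total occurrences: 2

2


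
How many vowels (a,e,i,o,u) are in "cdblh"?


Input: cdblh
Checking each character:
  'c' at position 0: consonant
  'd' at position 1: consonant
  'b' at position 2: consonant
  'l' at position 3: consonant
  'h' at position 4: consonant
Total vowels: 0

0
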